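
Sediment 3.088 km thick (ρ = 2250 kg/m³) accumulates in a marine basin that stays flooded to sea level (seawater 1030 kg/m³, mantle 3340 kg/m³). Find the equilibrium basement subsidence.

1.63 km

Submarine loading: the sediment displaces seawater, and the subsidence is in turn flooded, so s (ρ_m − ρ_w) = t (ρ_sed − ρ_w).
s = 3.088 km × (2250 − 1030) / (3340 − 1030) = 1.63 km.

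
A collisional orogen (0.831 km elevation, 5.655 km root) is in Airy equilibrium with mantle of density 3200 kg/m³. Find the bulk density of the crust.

2790 kg/m³

ρ_c h = (ρ_m − ρ_c) r → ρ_c (h + r) = ρ_m r → ρ_c = ρ_m r / (h + r).
ρ_c = 3200 × 5.655 km / (0.831 km + 5.655 km) = 2790 kg/m³.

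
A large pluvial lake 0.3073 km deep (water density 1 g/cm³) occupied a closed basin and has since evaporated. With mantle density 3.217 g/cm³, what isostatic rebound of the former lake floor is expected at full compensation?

0.0955 km

u = d ρ_w/ρ_m = 0.3073 km × 1/3.217 = 0.0955 km.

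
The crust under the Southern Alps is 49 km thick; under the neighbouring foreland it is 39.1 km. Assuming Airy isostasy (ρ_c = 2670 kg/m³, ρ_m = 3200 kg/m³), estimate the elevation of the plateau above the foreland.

1.64 km

Excess crust Δ = 49 km − 39.1 km = 9.9 km, split between elevation h and root r with h + r = Δ.
Airy balance ρ_c h = (ρ_m − ρ_c) r gives r = h ρ_c/(ρ_m − ρ_c), so h (1 + ρ_c/(ρ_m − ρ_c)) = Δ, i.e. h = Δ (ρ_m − ρ_c)/ρ_m.
h = 9.9 km × 530/3200 = 1.64 km.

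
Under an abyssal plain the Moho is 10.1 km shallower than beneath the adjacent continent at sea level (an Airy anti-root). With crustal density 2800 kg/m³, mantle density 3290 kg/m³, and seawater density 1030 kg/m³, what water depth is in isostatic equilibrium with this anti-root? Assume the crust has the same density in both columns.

2.8 km

Replacing a thickness d of crust by seawater at the top must be balanced by replacing crust with mantle at the base: d (ρ_c − ρ_w) = a (ρ_m − ρ_c).
d = a (ρ_m − ρ_c)/(ρ_c − ρ_w) = 10.1 km × 490/1770 = 2.8 km.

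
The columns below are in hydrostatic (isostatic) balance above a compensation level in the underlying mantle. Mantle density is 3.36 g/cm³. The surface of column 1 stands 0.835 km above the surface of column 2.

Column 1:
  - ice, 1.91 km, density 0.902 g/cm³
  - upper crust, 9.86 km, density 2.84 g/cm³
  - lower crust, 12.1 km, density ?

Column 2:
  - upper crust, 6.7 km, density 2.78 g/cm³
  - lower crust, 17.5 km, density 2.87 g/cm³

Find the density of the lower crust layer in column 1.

2.91 g/cm³

Take the compensation level at the base of the deeper column (depth z_c below the surface of column 1) and equate Σ ρ_i t_i down to z_c; mantle fills any gap and the z_c terms cancel.
Column 1: 1.91×0.902 + 9.86×2.84 + 12.1×ρ + (z_c − 23.87)×3.36
Column 2: 0.835×0 + 6.7×2.78 + 17.5×2.87 + (z_c − 0.835 − 24.2)×3.36
The z_c×3.36 term appears on both sides and cancels. Collect the known terms of each column as K = Σ(ρt)_known − 3.36 × (depth of known layers): K_1 = 29.72522 − 3.36×23.87 = −50.47798; K_2 = 68.851 − 3.36×(0.835 + 24.2) = −15.2666.
Balance: K_1 + 12.1×ρ = K_2, so ρ = (K_2 − K_1)/12.1 = 35.2114/12.1 = 2.91 g/cm³.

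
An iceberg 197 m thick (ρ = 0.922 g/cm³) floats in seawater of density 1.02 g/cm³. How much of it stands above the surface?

18.9 m

Floating equilibrium: submerged depth d = t ρ_obj/ρ_fluid = 197 m × 0.922/1.02 = 178.1 m.
Freeboard = t − d = 197 m − 178.1 m = 18.9 m.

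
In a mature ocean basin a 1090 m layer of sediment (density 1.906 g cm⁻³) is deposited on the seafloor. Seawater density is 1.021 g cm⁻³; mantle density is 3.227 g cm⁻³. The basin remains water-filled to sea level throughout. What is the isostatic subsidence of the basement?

Submarine loading: the sediment displaces seawater, and the subsidence is in turn flooded, so s (ρ_m − ρ_w) = t (ρ_sed − ρ_w).
s = 1090 m × (1.906 − 1.021) / (3.227 − 1.021) = 437 m.

437 m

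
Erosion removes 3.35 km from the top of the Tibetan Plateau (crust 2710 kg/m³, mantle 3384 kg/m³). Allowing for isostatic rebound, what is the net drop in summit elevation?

Rebound u = e ρ_c/ρ_m = 3.35 km × 2710/3384 = 2.683 km.
Net surface drop = e − u = 3.35 km − 2.683 km = e (ρ_m − ρ_c)/ρ_m = 0.667 km.

0.667 km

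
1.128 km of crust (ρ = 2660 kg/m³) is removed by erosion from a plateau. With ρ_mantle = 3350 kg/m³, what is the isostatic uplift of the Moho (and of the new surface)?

0.896 km

Unloading: uplift u = e ρ_c/ρ_m = 1.128 km × 2660/3350 = 0.896 km.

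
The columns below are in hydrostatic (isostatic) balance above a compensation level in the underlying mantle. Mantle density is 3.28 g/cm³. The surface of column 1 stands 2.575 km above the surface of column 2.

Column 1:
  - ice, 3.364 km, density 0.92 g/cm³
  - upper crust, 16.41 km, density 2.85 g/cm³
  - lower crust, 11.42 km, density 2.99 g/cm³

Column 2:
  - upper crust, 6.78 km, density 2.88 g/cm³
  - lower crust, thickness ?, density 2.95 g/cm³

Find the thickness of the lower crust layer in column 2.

Take the compensation level at the base of the deeper column (depth z_c below the surface of column 1) and equate Σ ρ_i t_i down to z_c; mantle fills any gap and the z_c terms cancel.
Column 1: 3.364×0.92 + 16.41×2.85 + 11.42×2.99 + (z_c − 31.194)×3.28
Column 2: 2.575×0 + 6.78×2.88 + x×2.95 + (z_c − 2.575 − 6.78 − x)×3.28
The z_c×3.28 term appears on both sides and cancels. Collect the known terms of each column as K = Σ(ρt)_known − 3.28 × (depth of known layers): K_1 = 84.00918 − 3.28×31.194 = −18.30714; K_2 = 19.5264 − 3.28×(2.575 + 6.78) = −11.158.
Balance: K_1 = K_2 − x×(3.28 − 2.95), so x = (K_2 − K_1)/(3.28 − 2.95) = 7.14914/0.33 = 21.7 km.

21.7 km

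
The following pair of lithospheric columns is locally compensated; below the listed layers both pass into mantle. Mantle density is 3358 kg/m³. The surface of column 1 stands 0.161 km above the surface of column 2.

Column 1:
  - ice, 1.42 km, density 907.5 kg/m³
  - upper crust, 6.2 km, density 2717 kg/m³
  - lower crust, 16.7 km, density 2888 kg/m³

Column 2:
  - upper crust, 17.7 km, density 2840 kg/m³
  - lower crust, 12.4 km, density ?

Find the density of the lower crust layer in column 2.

2910 kg/m³

Take the compensation level at the base of the deeper column (depth z_c below the surface of column 1) and equate Σ ρ_i t_i down to z_c; mantle fills any gap and the z_c terms cancel.
Column 1: 1.42×907.5 + 6.2×2717 + 16.7×2888 + (z_c − 24.32)×3358
Column 2: 0.161×0 + 17.7×2840 + 12.4×ρ + (z_c − 0.161 − 30.1)×3358
The z_c×3358 term appears on both sides and cancels. Collect the known terms of each column as K = Σ(ρt)_known − 3358 × (depth of known layers): K_1 = 66363.65 − 3358×24.32 = −15302.91; K_2 = 50268 − 3358×(0.161 + 30.1) = −51348.438.
Balance: K_1 = K_2 + 12.4×ρ, so ρ = (K_1 − K_2)/12.4 = 36045.5/12.4 = 2910 kg/m³.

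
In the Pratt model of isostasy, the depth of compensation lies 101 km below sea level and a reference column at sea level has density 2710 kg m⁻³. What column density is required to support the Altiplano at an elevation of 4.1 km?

2600 kg m⁻³

Pratt balance: ρ_ref D = ρ (D + h).
ρ = ρ_ref D/(D + h) = 2710 × 101 km/(101 km + 4.1 km) = 2600 kg m⁻³.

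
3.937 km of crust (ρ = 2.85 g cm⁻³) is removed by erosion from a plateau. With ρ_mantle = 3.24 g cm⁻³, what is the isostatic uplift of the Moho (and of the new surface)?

3.46 km

Unloading: uplift u = e ρ_c/ρ_m = 3.937 km × 2.85/3.24 = 3.46 km.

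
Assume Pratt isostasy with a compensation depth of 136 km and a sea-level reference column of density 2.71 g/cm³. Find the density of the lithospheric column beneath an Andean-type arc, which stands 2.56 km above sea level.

2.66 g/cm³

Pratt balance: ρ_ref D = ρ (D + h).
ρ = ρ_ref D/(D + h) = 2.71 × 136 km/(136 km + 2.56 km) = 2.66 g/cm³.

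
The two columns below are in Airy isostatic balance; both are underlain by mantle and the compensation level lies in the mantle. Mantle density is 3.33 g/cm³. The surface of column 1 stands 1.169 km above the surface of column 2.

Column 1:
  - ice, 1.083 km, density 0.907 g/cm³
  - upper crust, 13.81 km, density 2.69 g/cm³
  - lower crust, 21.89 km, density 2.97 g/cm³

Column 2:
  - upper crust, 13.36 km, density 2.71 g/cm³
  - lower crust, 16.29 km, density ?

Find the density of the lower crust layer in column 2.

Take the compensation level at the base of the deeper column (depth z_c below the surface of column 1) and equate Σ ρ_i t_i down to z_c; mantle fills any gap and the z_c terms cancel.
Column 1: 1.083×0.907 + 13.81×2.69 + 21.89×2.97 + (z_c − 36.783)×3.33
Column 2: 1.169×0 + 13.36×2.71 + 16.29×ρ + (z_c − 1.169 − 29.65)×3.33
The z_c×3.33 term appears on both sides and cancels. Collect the known terms of each column as K = Σ(ρt)_known − 3.33 × (depth of known layers): K_1 = 103.144481 − 3.33×36.783 = −19.342909; K_2 = 36.2056 − 3.33×(1.169 + 29.65) = −66.42167.
Balance: K_1 = K_2 + 16.29×ρ, so ρ = (K_1 − K_2)/16.29 = 47.0788/16.29 = 2.89 g/cm³.

2.89 g/cm³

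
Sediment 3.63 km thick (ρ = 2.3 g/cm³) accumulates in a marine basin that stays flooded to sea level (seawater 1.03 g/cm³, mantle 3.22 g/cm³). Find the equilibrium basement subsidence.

2.11 km

Submarine loading: the sediment displaces seawater, and the subsidence is in turn flooded, so s (ρ_m − ρ_w) = t (ρ_sed − ρ_w).
s = 3.63 km × (2.3 − 1.03) / (3.22 − 1.03) = 2.11 km.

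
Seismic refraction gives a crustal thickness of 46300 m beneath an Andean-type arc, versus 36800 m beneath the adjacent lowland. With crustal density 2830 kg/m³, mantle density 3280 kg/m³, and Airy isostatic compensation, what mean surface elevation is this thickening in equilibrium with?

Excess crust Δ = 46300 m − 36800 m = 9500 m, split between elevation h and root r with h + r = Δ.
Airy balance ρ_c h = (ρ_m − ρ_c) r gives r = h ρ_c/(ρ_m − ρ_c), so h (1 + ρ_c/(ρ_m − ρ_c)) = Δ, i.e. h = Δ (ρ_m − ρ_c)/ρ_m.
h = 9500 m × 450/3280 = 1300 m.

1300 m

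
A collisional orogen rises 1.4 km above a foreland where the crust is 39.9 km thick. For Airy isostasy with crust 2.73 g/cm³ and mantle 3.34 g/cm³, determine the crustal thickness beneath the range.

Root depth r = h ρ_c / (ρ_m − ρ_c) = 1.4 km × 2.73 / 0.61 = 6.266 km.
Total thickness = T + h + r = 39.9 km + 1.4 km + 6.266 km = 47.6 km.

47.6 km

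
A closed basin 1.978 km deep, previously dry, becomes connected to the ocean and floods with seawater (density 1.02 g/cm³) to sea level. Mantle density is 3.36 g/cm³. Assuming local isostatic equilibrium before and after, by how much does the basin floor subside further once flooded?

0.862 km

After flooding the water column is d + s deep. Its weight must equal the weight of mantle displaced by the extra subsidence s: (d + s) ρ_w = s ρ_m.
s = d ρ_w / (ρ_m − ρ_w) = 1.978 km × 1.02/(3.36 − 1.02) = 0.862 km.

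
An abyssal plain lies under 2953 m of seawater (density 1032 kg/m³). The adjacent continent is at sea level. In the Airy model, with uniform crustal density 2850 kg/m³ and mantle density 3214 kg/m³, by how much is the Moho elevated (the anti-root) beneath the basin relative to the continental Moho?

Equating mass per unit area of the two columns: replacing crust with seawater at the top is compensated by replacing crust with mantle at the base: d (ρ_c − ρ_w) = a (ρ_m − ρ_c).
a = d (ρ_c − ρ_w)/(ρ_m − ρ_c) = 2953 m × 1818/364 = 14700 m.

14700 m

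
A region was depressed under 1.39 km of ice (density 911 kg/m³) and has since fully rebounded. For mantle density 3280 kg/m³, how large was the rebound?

Removing the load lets mantle flow back in; uplift u satisfies ρ_ice t = ρ_m u.
u = t ρ_ice/ρ_m = 1.39 km × 911/3280 = 0.386 km.

0.386 km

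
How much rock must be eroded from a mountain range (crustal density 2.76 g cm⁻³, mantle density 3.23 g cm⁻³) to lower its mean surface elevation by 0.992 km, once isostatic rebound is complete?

Net drop Δ = e − u = e − e ρ_c/ρ_m = e (ρ_m − ρ_c)/ρ_m.
e = Δ ρ_m/(ρ_m − ρ_c) = 0.992 km × 3.23/0.47 = 6.82 km.

6.82 km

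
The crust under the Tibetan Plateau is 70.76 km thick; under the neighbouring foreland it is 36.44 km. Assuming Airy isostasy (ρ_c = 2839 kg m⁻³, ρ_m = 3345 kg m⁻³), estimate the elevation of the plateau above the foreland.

Excess crust Δ = 70.76 km − 36.44 km = 34.32 km, split between elevation h and root r with h + r = Δ.
Airy balance ρ_c h = (ρ_m − ρ_c) r gives r = h ρ_c/(ρ_m − ρ_c), so h (1 + ρ_c/(ρ_m − ρ_c)) = Δ, i.e. h = Δ (ρ_m − ρ_c)/ρ_m.
h = 34.32 km × 506/3345 = 5.19 km.

5.19 km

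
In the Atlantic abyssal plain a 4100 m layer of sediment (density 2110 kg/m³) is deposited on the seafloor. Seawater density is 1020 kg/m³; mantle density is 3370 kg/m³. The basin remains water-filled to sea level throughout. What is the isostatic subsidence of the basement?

Submarine loading: the sediment displaces seawater, and the subsidence is in turn flooded, so s (ρ_m − ρ_w) = t (ρ_sed − ρ_w).
s = 4100 m × (2110 − 1020) / (3370 − 1020) = 1900 m.

1900 m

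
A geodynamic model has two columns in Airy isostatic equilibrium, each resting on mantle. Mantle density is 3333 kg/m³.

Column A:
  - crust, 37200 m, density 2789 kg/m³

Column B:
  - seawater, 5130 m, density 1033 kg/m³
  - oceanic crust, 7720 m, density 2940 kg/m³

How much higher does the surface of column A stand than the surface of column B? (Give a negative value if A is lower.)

For any compensation level in the mantle, the mantle terms cancel and isostasy reduces to e = (Σt_A − Σt_B) − (Σ(ρt)_A − Σ(ρt)_B) / ρ_m.
Σt_A = 37200 m; Σt_B = 12850 m; Σ(ρt)_A = 103750800; Σ(ρt)_B = 27996090 (in m·kg/m³).
e = (37200 − 12850) − (103750800 − 27996090) / 3333 = 1620 m.

1620 m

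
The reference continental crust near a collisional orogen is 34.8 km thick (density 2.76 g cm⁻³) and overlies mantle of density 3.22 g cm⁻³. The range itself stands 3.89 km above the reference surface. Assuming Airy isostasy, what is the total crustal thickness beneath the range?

Root depth r = h ρ_c / (ρ_m − ρ_c) = 3.89 km × 2.76 / 0.46 = 23.34 km.
Total thickness = T + h + r = 34.8 km + 3.89 km + 23.34 km = 62 km.

62 km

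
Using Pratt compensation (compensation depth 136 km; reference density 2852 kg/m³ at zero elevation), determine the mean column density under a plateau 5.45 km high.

2740 kg/m³

Pratt balance: ρ_ref D = ρ (D + h).
ρ = ρ_ref D/(D + h) = 2852 × 136 km/(136 km + 5.45 km) = 2740 kg/m³.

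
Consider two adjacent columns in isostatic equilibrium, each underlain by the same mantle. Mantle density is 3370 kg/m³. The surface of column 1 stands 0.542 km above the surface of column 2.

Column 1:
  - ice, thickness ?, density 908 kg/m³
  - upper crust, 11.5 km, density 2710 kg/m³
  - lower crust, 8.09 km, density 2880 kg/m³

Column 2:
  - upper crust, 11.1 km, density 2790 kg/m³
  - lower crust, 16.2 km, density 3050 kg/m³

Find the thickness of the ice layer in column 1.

Take the compensation level at the base of the deeper column (depth z_c below the surface of column 1) and equate Σ ρ_i t_i down to z_c; mantle fills any gap and the z_c terms cancel.
Column 1: x×908 + 11.5×2710 + 8.09×2880 + (z_c − 19.59 − x)×3370
Column 2: 0.542×0 + 11.1×2790 + 16.2×3050 + (z_c − 0.542 − 27.3)×3370
The z_c×3370 term appears on both sides and cancels. Collect the known terms of each column as K = Σ(ρt)_known − 3370 × (depth of known layers): K_1 = 54464.2 − 3370×19.59 = −11554.1; K_2 = 80379 − 3370×(0.542 + 27.3) = −13448.54.
Balance: K_1 − x×(3370 − 908) = K_2, so x = (K_1 − K_2)/(3370 − 908) = 1894.44/2462 = 0.769 km.

0.769 km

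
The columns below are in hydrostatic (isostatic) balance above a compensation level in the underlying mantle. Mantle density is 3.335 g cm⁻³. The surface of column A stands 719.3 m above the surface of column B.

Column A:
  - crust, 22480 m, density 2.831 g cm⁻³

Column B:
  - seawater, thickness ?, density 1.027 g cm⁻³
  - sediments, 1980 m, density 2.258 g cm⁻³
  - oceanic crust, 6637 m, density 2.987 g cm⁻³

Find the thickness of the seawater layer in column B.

1940 m

Take the compensation level at the base of the deeper column (depth z_c below the surface of column A) and equate Σ ρ_i t_i down to z_c; mantle fills any gap and the z_c terms cancel.
Column A: 22480×2.831 + (z_c − 22480)×3.335
Column B: 719.3×0 + x×1.027 + 1980×2.258 + 6637×2.987 + (z_c − 719.3 − 8617 − x)×3.335
The z_c×3.335 term appears on both sides and cancels. Collect the known terms of each column as K = Σ(ρt)_known − 3.335 × (depth of known layers): K_A = 63640.88 − 3.335×22480 = −11329.92; K_B = 24295.559 − 3.335×(719.3 + 8617) = −6841.0015.
Balance: K_A = K_B − x×(3.335 − 1.027), so x = (K_B − K_A)/(3.335 − 1.027) = 4488.92/2.308 = 1940 m.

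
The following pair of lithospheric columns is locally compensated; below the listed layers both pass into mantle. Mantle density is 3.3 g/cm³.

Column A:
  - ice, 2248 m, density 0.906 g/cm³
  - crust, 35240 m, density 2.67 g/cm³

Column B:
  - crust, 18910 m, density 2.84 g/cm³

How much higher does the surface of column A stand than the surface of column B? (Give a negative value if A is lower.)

For any compensation level in the mantle, the mantle terms cancel and isostasy reduces to e = (Σt_A − Σt_B) − (Σ(ρt)_A − Σ(ρt)_B) / ρ_m.
Σt_A = 37488 m; Σt_B = 18910 m; Σ(ρt)_A = 96127.488; Σ(ρt)_B = 53704.4 (in m·g/cm³).
e = (37488 − 18910) − (96127.488 − 53704.4) / 3.3 = 5720 m.

5720 m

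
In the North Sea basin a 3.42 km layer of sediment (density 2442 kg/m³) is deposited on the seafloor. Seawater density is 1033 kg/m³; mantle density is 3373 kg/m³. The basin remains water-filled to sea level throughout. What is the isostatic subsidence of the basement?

2.06 km

Submarine loading: the sediment displaces seawater, and the subsidence is in turn flooded, so s (ρ_m − ρ_w) = t (ρ_sed − ρ_w).
s = 3.42 km × (2442 − 1033) / (3373 − 1033) = 2.06 km.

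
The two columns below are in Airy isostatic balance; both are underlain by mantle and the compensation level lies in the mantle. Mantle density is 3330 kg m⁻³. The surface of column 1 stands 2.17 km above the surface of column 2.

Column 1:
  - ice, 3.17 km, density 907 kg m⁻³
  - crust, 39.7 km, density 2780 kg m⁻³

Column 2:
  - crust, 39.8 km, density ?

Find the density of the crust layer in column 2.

2770 kg m⁻³

Take the compensation level at the base of the deeper column (depth z_c below the surface of column 1) and equate Σ ρ_i t_i down to z_c; mantle fills any gap and the z_c terms cancel.
Column 1: 3.17×907 + 39.7×2780 + (z_c − 42.87)×3330
Column 2: 2.17×0 + 39.8×ρ + (z_c − 2.17 − 39.8)×3330
The z_c×3330 term appears on both sides and cancels. Collect the known terms of each column as K = Σ(ρt)_known − 3330 × (depth of known layers): K_1 = 113241.19 − 3330×42.87 = −29515.91; K_2 = 0 − 3330×(2.17 + 39.8) = −139760.1.
Balance: K_1 = K_2 + 39.8×ρ, so ρ = (K_1 − K_2)/39.8 = 110244/39.8 = 2770 kg m⁻³.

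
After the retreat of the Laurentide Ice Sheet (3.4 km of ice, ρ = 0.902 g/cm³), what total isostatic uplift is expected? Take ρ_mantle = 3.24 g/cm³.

0.947 km

Removing the load lets mantle flow back in; uplift u satisfies ρ_ice t = ρ_m u.
u = t ρ_ice/ρ_m = 3.4 km × 0.902/3.24 = 0.947 km.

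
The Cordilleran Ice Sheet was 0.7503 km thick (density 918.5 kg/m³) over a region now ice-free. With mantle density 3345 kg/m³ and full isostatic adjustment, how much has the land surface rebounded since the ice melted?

Removing the load lets mantle flow back in; uplift u satisfies ρ_ice t = ρ_m u.
u = t ρ_ice/ρ_m = 0.7503 km × 918.5/3345 = 0.206 km.

0.206 km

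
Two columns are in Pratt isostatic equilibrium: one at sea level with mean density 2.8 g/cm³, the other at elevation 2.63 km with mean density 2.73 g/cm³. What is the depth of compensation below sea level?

103 km

ρ_ref D = ρ (D + h) → D (ρ_ref − ρ) = ρ h.
D = ρ h/(ρ_ref − ρ) = 2.73 × 2.63 km/(2.8 − 2.73) = 103 km.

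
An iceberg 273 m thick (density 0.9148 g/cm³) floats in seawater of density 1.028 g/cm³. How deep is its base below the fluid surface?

243 m

Draft d = t ρ_obj/ρ_fluid = 273 m × 0.9148/1.028 = 243 m.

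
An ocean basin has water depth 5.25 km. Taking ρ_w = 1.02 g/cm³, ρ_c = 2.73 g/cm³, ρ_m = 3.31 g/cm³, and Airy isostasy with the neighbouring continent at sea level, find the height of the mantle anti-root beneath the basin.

For local isostatic compensation: replacing crust with seawater at the top is compensated by replacing crust with mantle at the base: d (ρ_c − ρ_w) = a (ρ_m − ρ_c).
a = d (ρ_c − ρ_w)/(ρ_m − ρ_c) = 5.25 km × 1.71/0.58 = 15.5 km.

15.5 km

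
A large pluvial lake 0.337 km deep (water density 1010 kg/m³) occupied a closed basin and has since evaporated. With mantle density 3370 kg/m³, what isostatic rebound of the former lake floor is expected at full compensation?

0.101 km

u = d ρ_w/ρ_m = 0.337 km × 1010/3370 = 0.101 km.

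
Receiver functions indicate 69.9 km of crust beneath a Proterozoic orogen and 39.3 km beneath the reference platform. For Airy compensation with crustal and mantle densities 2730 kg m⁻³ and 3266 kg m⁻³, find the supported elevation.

Excess crust Δ = 69.9 km − 39.3 km = 30.6 km, split between elevation h and root r with h + r = Δ.
Airy balance ρ_c h = (ρ_m − ρ_c) r gives r = h ρ_c/(ρ_m − ρ_c), so h (1 + ρ_c/(ρ_m − ρ_c)) = Δ, i.e. h = Δ (ρ_m − ρ_c)/ρ_m.
h = 30.6 km × 536/3266 = 5.02 km.

5.02 km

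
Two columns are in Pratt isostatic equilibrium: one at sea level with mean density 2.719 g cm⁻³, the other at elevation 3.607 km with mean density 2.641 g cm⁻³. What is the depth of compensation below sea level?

ρ_ref D = ρ (D + h) → D (ρ_ref − ρ) = ρ h.
D = ρ h/(ρ_ref − ρ) = 2.641 × 3.607 km/(2.719 − 2.641) = 122 km.

122 km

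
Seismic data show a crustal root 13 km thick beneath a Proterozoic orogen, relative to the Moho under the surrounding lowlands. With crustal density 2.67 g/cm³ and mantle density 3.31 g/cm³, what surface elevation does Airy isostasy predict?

For local isostatic compensation: ρ_c h = (ρ_m − ρ_c) r.
h = r (ρ_m − ρ_c) / ρ_c = 13 km × (3.31 − 2.67) / 2.67 = 3.12 km.

3.12 km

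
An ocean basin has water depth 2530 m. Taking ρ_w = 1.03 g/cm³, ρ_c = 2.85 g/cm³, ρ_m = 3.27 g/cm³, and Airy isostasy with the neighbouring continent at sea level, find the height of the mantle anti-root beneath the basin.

Equating mass per unit area of the two columns: replacing crust with seawater at the top is compensated by replacing crust with mantle at the base: d (ρ_c − ρ_w) = a (ρ_m − ρ_c).
a = d (ρ_c − ρ_w)/(ρ_m − ρ_c) = 2530 m × 1.82/0.42 = 11000 m.

11000 m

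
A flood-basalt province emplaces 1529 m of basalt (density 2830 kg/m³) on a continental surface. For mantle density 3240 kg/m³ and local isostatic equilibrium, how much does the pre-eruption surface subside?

Subaerial loading: s = t ρ_load / ρ_m.
s = 1529 m × 2830/3240 = 1340 m.

1340 m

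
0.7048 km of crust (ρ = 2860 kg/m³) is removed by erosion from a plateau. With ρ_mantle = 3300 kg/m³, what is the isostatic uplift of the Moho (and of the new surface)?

0.611 km

Unloading: uplift u = e ρ_c/ρ_m = 0.7048 km × 2860/3300 = 0.611 km.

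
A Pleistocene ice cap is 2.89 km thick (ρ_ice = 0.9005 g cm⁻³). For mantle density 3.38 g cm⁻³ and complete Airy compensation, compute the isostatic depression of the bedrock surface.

0.77 km

Balancing pressure at the compensation depth: the ice load ρ_ice t is balanced by mantle displaced below, ρ_m s.
s = t ρ_ice / ρ_m = 2.89 km × 0.9005/3.38 = 0.77 km.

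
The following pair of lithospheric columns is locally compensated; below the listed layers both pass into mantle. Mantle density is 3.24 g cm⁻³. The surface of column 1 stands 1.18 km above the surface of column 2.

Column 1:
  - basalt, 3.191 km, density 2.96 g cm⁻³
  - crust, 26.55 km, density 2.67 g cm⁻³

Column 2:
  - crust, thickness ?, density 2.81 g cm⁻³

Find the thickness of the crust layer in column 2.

Take the compensation level at the base of the deeper column (depth z_c below the surface of column 1) and equate Σ ρ_i t_i down to z_c; mantle fills any gap and the z_c terms cancel.
Column 1: 3.191×2.96 + 26.55×2.67 + (z_c − 29.741)×3.24
Column 2: 1.18×0 + x×2.81 + (z_c − 1.18 − 0 − x)×3.24
The z_c×3.24 term appears on both sides and cancels. Collect the known terms of each column as K = Σ(ρt)_known − 3.24 × (depth of known layers): K_1 = 80.33386 − 3.24×29.741 = −16.02698; K_2 = 0 − 3.24×(1.18 + 0) = −3.8232.
Balance: K_1 = K_2 − x×(3.24 − 2.81), so x = (K_2 − K_1)/(3.24 − 2.81) = 12.2038/0.43 = 28.4 km.

28.4 km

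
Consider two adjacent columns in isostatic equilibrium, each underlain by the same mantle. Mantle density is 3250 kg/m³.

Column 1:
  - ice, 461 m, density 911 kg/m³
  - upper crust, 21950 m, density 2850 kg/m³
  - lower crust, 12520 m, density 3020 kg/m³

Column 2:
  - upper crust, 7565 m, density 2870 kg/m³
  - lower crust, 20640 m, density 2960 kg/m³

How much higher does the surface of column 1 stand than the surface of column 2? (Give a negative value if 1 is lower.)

1190 m

For any compensation level in the mantle, the mantle terms cancel and isostasy reduces to e = (Σt_1 − Σt_2) − (Σ(ρt)_1 − Σ(ρt)_2) / ρ_m.
Σt_1 = 34931 m; Σt_2 = 28205 m; Σ(ρt)_1 = 100787871; Σ(ρt)_2 = 82805950 (in m·kg/m³).
e = (34931 − 28205) − (100787871 − 82805950) / 3250 = 1190 m.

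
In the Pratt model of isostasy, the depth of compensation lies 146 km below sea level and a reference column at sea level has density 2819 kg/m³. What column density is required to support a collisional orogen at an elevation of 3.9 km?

2750 kg/m³

Pratt balance: ρ_ref D = ρ (D + h).
ρ = ρ_ref D/(D + h) = 2819 × 146 km/(146 km + 3.9 km) = 2750 kg/m³.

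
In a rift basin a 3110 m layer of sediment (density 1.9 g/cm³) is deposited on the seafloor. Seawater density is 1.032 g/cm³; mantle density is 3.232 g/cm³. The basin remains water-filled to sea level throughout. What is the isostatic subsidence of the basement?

Submarine loading: the sediment displaces seawater, and the subsidence is in turn flooded, so s (ρ_m − ρ_w) = t (ρ_sed − ρ_w).
s = 3110 m × (1.9 − 1.032) / (3.232 − 1.032) = 1230 m.

1230 m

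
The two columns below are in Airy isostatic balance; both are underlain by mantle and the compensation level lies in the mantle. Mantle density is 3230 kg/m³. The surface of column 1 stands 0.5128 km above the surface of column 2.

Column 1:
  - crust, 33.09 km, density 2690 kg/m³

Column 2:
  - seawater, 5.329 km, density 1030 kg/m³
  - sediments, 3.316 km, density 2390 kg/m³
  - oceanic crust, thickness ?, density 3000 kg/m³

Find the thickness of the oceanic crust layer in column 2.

Take the compensation level at the base of the deeper column (depth z_c below the surface of column 1) and equate Σ ρ_i t_i down to z_c; mantle fills any gap and the z_c terms cancel.
Column 1: 33.09×2690 + (z_c − 33.09)×3230
Column 2: 0.5128×0 + 5.329×1030 + 3.316×2390 + x×3000 + (z_c − 0.5128 − 8.645 − x)×3230
The z_c×3230 term appears on both sides and cancels. Collect the known terms of each column as K = Σ(ρt)_known − 3230 × (depth of known layers): K_1 = 89012.1 − 3230×33.09 = −17868.6; K_2 = 13414.11 − 3230×(0.5128 + 8.645) = −16165.584.
Balance: K_1 = K_2 − x×(3230 − 3000), so x = (K_2 − K_1)/(3230 − 3000) = 1703.02/230 = 7.4 km.

7.4 km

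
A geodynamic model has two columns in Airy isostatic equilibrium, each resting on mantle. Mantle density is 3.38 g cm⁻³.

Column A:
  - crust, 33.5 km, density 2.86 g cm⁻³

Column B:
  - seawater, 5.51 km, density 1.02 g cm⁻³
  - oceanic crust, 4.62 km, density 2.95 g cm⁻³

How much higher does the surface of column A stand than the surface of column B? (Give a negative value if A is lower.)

0.719 km

For any compensation level in the mantle, the mantle terms cancel and isostasy reduces to e = (Σt_A − Σt_B) − (Σ(ρt)_A − Σ(ρt)_B) / ρ_m.
Σt_A = 33.5 km; Σt_B = 10.13 km; Σ(ρt)_A = 95.81; Σ(ρt)_B = 19.2492 (in km·g cm⁻³).
e = (33.5 − 10.13) − (95.81 − 19.2492) / 3.38 = 0.719 km.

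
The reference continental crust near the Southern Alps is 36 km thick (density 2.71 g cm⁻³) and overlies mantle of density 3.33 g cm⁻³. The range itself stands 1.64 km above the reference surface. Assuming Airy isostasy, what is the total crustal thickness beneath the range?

44.8 km

Root depth r = h ρ_c / (ρ_m − ρ_c) = 1.64 km × 2.71 / 0.62 = 7.168 km.
Total thickness = T + h + r = 36 km + 1.64 km + 7.168 km = 44.8 km.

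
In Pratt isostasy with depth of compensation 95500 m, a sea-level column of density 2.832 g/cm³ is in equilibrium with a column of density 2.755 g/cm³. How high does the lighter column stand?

ρ_ref D = ρ (D + h) → h = D (ρ_ref − ρ)/ρ.
h = 95500 m × (2.832 − 2.755)/2.755 = 2670 m.

2670 m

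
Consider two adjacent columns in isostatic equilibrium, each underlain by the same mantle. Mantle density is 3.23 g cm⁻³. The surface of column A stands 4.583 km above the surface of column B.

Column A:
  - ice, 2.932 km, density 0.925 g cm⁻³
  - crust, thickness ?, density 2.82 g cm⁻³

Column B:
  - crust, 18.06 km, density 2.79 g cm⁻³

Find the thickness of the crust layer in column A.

39 km

Take the compensation level at the base of the deeper column (depth z_c below the surface of column A) and equate Σ ρ_i t_i down to z_c; mantle fills any gap and the z_c terms cancel.
Column A: 2.932×0.925 + x×2.82 + (z_c − 2.932 − x)×3.23
Column B: 4.583×0 + 18.06×2.79 + (z_c − 4.583 − 18.06)×3.23
The z_c×3.23 term appears on both sides and cancels. Collect the known terms of each column as K = Σ(ρt)_known − 3.23 × (depth of known layers): K_A = 2.7121 − 3.23×2.932 = −6.75826; K_B = 50.3874 − 3.23×(4.583 + 18.06) = −22.74949.
Balance: K_A − x×(3.23 − 2.82) = K_B, so x = (K_A − K_B)/(3.23 − 2.82) = 15.9912/0.41 = 39 km.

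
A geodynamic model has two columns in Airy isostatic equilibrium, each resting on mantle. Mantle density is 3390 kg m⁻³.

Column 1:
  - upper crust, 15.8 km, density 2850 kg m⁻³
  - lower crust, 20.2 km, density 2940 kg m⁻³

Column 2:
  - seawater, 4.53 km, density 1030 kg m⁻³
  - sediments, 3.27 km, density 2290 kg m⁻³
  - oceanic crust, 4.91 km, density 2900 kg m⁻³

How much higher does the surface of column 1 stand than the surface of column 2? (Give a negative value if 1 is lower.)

For any compensation level in the mantle, the mantle terms cancel and isostasy reduces to e = (Σt_1 − Σt_2) − (Σ(ρt)_1 − Σ(ρt)_2) / ρ_m.
Σt_1 = 36 km; Σt_2 = 12.71 km; Σ(ρt)_1 = 104418; Σ(ρt)_2 = 26393.2 (in km·kg m⁻³).
e = (36 − 12.71) − (104418 − 26393.2) / 3390 = 0.274 km.

0.274 km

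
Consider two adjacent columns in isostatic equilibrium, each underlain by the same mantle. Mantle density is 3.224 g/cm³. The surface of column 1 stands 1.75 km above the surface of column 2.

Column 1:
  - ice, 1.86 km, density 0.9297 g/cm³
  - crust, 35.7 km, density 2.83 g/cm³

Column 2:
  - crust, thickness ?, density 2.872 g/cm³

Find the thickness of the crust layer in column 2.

36.1 km

Take the compensation level at the base of the deeper column (depth z_c below the surface of column 1) and equate Σ ρ_i t_i down to z_c; mantle fills any gap and the z_c terms cancel.
Column 1: 1.86×0.9297 + 35.7×2.83 + (z_c − 37.56)×3.224
Column 2: 1.75×0 + x×2.872 + (z_c − 1.75 − 0 − x)×3.224
The z_c×3.224 term appears on both sides and cancels. Collect the known terms of each column as K = Σ(ρt)_known − 3.224 × (depth of known layers): K_1 = 102.760242 − 3.224×37.56 = −18.333198; K_2 = 0 − 3.224×(1.75 + 0) = −5.642.
Balance: K_1 = K_2 − x×(3.224 − 2.872), so x = (K_2 − K_1)/(3.224 − 2.872) = 12.6912/0.352 = 36.1 km.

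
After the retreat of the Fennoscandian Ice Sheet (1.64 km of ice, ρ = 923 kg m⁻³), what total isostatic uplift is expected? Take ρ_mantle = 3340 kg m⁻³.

0.453 km

Removing the load lets mantle flow back in; uplift u satisfies ρ_ice t = ρ_m u.
u = t ρ_ice/ρ_m = 1.64 km × 923/3340 = 0.453 km.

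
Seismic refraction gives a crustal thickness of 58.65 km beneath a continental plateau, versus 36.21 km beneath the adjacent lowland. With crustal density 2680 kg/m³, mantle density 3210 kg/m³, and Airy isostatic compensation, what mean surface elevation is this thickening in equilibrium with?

Excess crust Δ = 58.65 km − 36.21 km = 22.44 km, split between elevation h and root r with h + r = Δ.
Airy balance ρ_c h = (ρ_m − ρ_c) r gives r = h ρ_c/(ρ_m − ρ_c), so h (1 + ρ_c/(ρ_m − ρ_c)) = Δ, i.e. h = Δ (ρ_m − ρ_c)/ρ_m.
h = 22.44 km × 530/3210 = 3.71 km.

3.71 km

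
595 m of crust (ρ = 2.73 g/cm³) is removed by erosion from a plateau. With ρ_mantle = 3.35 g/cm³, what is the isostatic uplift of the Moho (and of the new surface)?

485 m

Unloading: uplift u = e ρ_c/ρ_m = 595 m × 2.73/3.35 = 485 m.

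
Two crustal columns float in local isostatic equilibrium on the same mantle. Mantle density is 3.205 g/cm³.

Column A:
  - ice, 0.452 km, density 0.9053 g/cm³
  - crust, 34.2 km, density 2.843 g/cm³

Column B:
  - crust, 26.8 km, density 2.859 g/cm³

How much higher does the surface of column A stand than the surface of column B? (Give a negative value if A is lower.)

For any compensation level in the mantle, the mantle terms cancel and isostasy reduces to e = (Σt_A − Σt_B) − (Σ(ρt)_A − Σ(ρt)_B) / ρ_m.
Σt_A = 34.652 km; Σt_B = 26.8 km; Σ(ρt)_A = 97.6397956; Σ(ρt)_B = 76.6212 (in km·g/cm³).
e = (34.652 − 26.8) − (97.6397956 − 76.6212) / 3.205 = 1.29 km.

1.29 km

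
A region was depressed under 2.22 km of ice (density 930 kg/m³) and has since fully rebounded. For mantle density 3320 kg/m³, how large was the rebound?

Removing the load lets mantle flow back in; uplift u satisfies ρ_ice t = ρ_m u.
u = t ρ_ice/ρ_m = 2.22 km × 930/3320 = 0.622 km.

0.622 km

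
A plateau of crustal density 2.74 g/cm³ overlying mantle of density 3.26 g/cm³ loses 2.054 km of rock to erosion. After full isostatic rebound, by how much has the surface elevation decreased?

Rebound u = e ρ_c/ρ_m = 2.054 km × 2.74/3.26 = 1.726 km.
Net surface drop = e − u = 2.054 km − 1.726 km = e (ρ_m − ρ_c)/ρ_m = 0.328 km.

0.328 km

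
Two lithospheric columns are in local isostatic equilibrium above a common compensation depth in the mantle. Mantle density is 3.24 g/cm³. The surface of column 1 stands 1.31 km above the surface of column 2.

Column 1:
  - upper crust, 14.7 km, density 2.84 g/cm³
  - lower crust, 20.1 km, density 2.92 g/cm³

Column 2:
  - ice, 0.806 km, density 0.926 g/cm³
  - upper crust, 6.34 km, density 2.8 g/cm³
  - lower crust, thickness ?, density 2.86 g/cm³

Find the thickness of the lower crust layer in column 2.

Take the compensation level at the base of the deeper column (depth z_c below the surface of column 1) and equate Σ ρ_i t_i down to z_c; mantle fills any gap and the z_c terms cancel.
Column 1: 14.7×2.84 + 20.1×2.92 + (z_c − 34.8)×3.24
Column 2: 1.31×0 + 0.806×0.926 + 6.34×2.8 + x×2.86 + (z_c − 1.31 − 7.146 − x)×3.24
The z_c×3.24 term appears on both sides and cancels. Collect the known terms of each column as K = Σ(ρt)_known − 3.24 × (depth of known layers): K_1 = 100.44 − 3.24×34.8 = −12.312; K_2 = 18.498356 − 3.24×(1.31 + 7.146) = −8.899084.
Balance: K_1 = K_2 − x×(3.24 − 2.86), so x = (K_2 − K_1)/(3.24 − 2.86) = 3.41292/0.38 = 8.98 km.

8.98 km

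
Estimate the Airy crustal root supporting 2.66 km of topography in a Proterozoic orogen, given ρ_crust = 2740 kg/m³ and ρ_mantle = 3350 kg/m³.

11.9 km

In Airy isostatic equilibrium: the weight of the topography is balanced by the buoyancy of the root, ρ_c h = (ρ_m − ρ_c) r.
r = h · ρ_c / (ρ_m − ρ_c) = 2.66 km × 2740 / (3350 − 2740) = 11.9 km.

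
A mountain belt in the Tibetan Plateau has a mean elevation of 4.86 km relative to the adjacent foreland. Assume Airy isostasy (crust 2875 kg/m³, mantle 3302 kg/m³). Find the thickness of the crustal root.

32.7 km

Isostatic balance requires: the weight of the topography is balanced by the buoyancy of the root, ρ_c h = (ρ_m − ρ_c) r.
r = h · ρ_c / (ρ_m − ρ_c) = 4.86 km × 2875 / (3302 − 2875) = 32.7 km.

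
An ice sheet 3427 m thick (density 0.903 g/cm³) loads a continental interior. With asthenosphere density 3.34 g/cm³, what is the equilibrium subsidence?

927 m

For local isostatic compensation: the ice load ρ_ice t is balanced by mantle displaced below, ρ_m s.
s = t ρ_ice / ρ_m = 3427 m × 0.903/3.34 = 927 m.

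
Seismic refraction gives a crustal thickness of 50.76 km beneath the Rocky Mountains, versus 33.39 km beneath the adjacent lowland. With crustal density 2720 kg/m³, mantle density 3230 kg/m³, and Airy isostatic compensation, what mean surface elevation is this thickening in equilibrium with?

2.74 km

Excess crust Δ = 50.76 km − 33.39 km = 17.37 km, split between elevation h and root r with h + r = Δ.
Airy balance ρ_c h = (ρ_m − ρ_c) r gives r = h ρ_c/(ρ_m − ρ_c), so h (1 + ρ_c/(ρ_m − ρ_c)) = Δ, i.e. h = Δ (ρ_m − ρ_c)/ρ_m.
h = 17.37 km × 510/3230 = 2.74 km.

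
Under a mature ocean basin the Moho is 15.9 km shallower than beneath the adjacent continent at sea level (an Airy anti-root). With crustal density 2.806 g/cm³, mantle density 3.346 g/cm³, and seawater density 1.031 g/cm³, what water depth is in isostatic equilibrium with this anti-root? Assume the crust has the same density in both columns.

4.84 km

Replacing a thickness d of crust by seawater at the top must be balanced by replacing crust with mantle at the base: d (ρ_c − ρ_w) = a (ρ_m − ρ_c).
d = a (ρ_m − ρ_c)/(ρ_c − ρ_w) = 15.9 km × 0.54/1.775 = 4.84 km.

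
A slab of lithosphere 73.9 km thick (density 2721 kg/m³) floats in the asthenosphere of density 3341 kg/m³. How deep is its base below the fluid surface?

60.2 km

Draft d = t ρ_obj/ρ_fluid = 73.9 km × 2721/3341 = 60.2 km.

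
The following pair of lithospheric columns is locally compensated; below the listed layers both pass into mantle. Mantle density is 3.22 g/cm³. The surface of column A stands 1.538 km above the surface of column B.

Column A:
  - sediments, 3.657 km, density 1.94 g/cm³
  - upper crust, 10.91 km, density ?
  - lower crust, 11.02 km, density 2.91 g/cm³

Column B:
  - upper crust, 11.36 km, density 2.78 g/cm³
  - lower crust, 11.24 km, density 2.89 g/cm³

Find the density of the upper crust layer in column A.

2.71 g/cm³

Take the compensation level at the base of the deeper column (depth z_c below the surface of column A) and equate Σ ρ_i t_i down to z_c; mantle fills any gap and the z_c terms cancel.
Column A: 3.657×1.94 + 10.91×ρ + 11.02×2.91 + (z_c − 25.587)×3.22
Column B: 1.538×0 + 11.36×2.78 + 11.24×2.89 + (z_c − 1.538 − 22.6)×3.22
The z_c×3.22 term appears on both sides and cancels. Collect the known terms of each column as K = Σ(ρt)_known − 3.22 × (depth of known layers): K_A = 39.16278 − 3.22×25.587 = −43.22736; K_B = 64.0644 − 3.22×(1.538 + 22.6) = −13.65996.
Balance: K_A + 10.91×ρ = K_B, so ρ = (K_B − K_A)/10.91 = 29.5674/10.91 = 2.71 g/cm³.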